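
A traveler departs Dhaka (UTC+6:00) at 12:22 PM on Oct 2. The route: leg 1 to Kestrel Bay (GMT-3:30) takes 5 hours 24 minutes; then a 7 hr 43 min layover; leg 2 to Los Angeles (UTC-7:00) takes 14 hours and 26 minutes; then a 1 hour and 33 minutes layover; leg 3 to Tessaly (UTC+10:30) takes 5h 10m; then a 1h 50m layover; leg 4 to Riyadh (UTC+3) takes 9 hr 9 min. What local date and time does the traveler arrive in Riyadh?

Convert departure to UTC: 12:22 PM − 6:00 = 6:22 AM UTC on Oct 2.
Add 5 hours 24 minutes leg 1 → 11:46 AM UTC.
Add 7 hours and 43 minutes layover in Kestrel Bay → 7:29 PM UTC.
Add 14 hours 26 minutes leg 2 → 9:55 AM UTC (Oct 3).
Add 1 hour and 33 minutes layover in Los Angeles → 11:28 AM UTC.
Add 5 hours 10 minutes leg 3 → 4:38 PM UTC.
Add 1 hour and 50 minutes layover in Tessaly → 6:28 PM UTC.
Add 9 hours and 9 minutes leg 4 → 3:37 AM UTC (Oct 4).
Riyadh is UTC+3:00, so local arrival = 3:37 AM + 3:00 = 6:37 AM on Oct 4.

6:37 AM on Oct 4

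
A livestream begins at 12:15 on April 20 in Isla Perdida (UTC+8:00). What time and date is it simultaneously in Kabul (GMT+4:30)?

In UTC: 12:15 − 8:00 = 04:15 on Apr 20.
Kabul is UTC+4:30: 04:15 + 4:30 = 08:45 on Apr 20.

08:45 on April 20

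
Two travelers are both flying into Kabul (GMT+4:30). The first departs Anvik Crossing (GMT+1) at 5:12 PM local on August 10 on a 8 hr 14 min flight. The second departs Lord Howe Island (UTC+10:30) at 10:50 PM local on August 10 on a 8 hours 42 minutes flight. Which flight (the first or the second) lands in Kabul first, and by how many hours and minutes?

the second, by 3 hours 24 minutes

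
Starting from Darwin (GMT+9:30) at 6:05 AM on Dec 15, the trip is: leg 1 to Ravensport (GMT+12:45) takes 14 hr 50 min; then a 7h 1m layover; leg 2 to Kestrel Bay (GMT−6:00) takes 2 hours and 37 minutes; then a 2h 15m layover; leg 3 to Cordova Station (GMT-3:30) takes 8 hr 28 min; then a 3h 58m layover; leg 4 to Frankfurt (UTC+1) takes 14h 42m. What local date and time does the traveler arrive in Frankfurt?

Convert departure to UTC: 6:05 AM − 9:30 = 8:35 PM UTC on Dec 14.
Add 14 hours and 50 minutes leg 1 → 11:25 AM UTC (Dec 15).
Add 7 hours and 1 minute layover in Ravensport → 6:26 PM UTC.
Add 2 hours 37 minutes leg 2 → 9:03 PM UTC.
Add 2 hours 15 minutes layover in Kestrel Bay → 11:18 PM UTC.
Add 8 hours 28 minutes leg 3 → 7:46 AM UTC (Dec 16).
Add 3 hours and 58 minutes layover in Cordova Station → 11:44 AM UTC.
Add 14 hours and 42 minutes leg 4 → 2:26 AM UTC (Dec 17).
Frankfurt is UTC+1:00, so local arrival = 2:26 AM + 1:00 = 3:26 AM on Dec 17.

3:26 AM on Dec 17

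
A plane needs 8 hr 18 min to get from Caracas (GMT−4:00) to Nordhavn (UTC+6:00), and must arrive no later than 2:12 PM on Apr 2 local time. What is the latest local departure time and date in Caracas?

Target arrival in UTC: 2:12 PM − 6:00 = 8:12 AM on Apr 2.
Subtract 8 hours and 18 minutes → departure 11:54 PM UTC on Apr 1.
Caracas is UTC−4:00: 11:54 PM − 4:00 = 7:54 PM on Apr 1.

7:54 PM on April 1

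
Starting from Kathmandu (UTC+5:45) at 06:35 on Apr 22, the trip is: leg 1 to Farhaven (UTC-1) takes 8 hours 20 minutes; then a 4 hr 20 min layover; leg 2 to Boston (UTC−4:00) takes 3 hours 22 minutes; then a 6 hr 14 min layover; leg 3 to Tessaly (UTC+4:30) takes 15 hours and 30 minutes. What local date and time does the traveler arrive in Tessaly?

Convert departure to UTC: 06:35 − 5:45 = 00:50 UTC on Apr 22.
Add 8 hours and 20 minutes leg 1 → 09:10 UTC.
Add 4 hours and 20 minutes layover in Farhaven → 13:30 UTC.
Add 3 hours and 22 minutes leg 2 → 16:52 UTC.
Add 6 hours and 14 minutes layover in Boston → 23:06 UTC.
Add 15 hours 30 minutes leg 3 → 14:36 UTC (Apr 23).
Tessaly is UTC+4:30, so local arrival = 14:36 + 4:30 = 19:06 on Apr 23.

19:06 on April 23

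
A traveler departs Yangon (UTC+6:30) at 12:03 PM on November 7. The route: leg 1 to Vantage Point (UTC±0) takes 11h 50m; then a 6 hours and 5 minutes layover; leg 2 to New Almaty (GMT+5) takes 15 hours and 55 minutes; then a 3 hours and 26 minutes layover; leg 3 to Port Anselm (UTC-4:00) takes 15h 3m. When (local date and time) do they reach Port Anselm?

Convert departure to UTC: 12:03 PM − 6:30 = 5:33 AM UTC on Nov 7.
Add 11 hours and 50 minutes leg 1 → 5:23 PM UTC.
Add 6 hours 5 minutes layover in Vantage Point → 11:28 PM UTC.
Add 15 hours and 55 minutes leg 2 → 3:23 PM UTC (Nov 8).
Add 3 hours 26 minutes layover in New Almaty → 6:49 PM UTC.
Add 15 hours 3 minutes leg 3 → 9:52 AM UTC (Nov 9).
Port Anselm is UTC−4:00, so local arrival = 9:52 AM − 4:00 = 5:52 AM on Nov 9.

5:52 AM on Nov 9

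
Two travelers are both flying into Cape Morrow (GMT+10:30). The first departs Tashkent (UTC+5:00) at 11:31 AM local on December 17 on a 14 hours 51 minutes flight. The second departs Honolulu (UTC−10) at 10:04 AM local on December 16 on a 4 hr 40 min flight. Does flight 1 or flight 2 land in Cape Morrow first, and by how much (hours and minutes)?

Flight 1 in UTC: 11:31 AM − 5:00 = 6:31 AM on Dec 17.
+14 hours 51 minutes → arrive 9:22 PM UTC on Dec 17.
Flight 2 in UTC: 10:04 AM + 10:00 = 8:04 PM on Dec 16.
+4 hours and 40 minutes → arrive 12:44 AM UTC on Dec 17.
Flight 2 lands earlier by 20 hours 38 minutes.

the second, by 20 hours 38 minutes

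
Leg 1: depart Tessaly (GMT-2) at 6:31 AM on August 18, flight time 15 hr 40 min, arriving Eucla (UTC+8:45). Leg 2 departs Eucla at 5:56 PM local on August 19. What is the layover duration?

9 hours

Convert departure to UTC: 6:31 AM + 2:00 = 8:31 AM UTC on Aug 18.
Add 15 hours 40 minutes flight time → 12:11 AM UTC (Aug 19).
Eucla is UTC+8:45, so local arrival = 12:11 AM + 8:45 = 8:56 AM on Aug 19.
Layover = 5:56 PM − 8:56 AM = 9 hours.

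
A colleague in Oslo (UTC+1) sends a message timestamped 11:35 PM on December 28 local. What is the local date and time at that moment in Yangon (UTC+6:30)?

5:05 AM on December 29

Yangon is 5:30 ahead of Oslo.
Shift by the zone difference: 11:35 PM + 5:30 = 5:05 AM on Dec 29 in Yangon.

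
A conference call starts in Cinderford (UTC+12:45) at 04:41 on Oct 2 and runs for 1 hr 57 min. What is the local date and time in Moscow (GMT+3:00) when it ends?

Moscow is 9:45 behind Cinderford.
After 1 hour 57 minutes it is 06:38 in Cinderford.
Shift by the zone difference: 06:38 − 9:45 = 20:53 on Oct 1 in Moscow.

20:53 on October 1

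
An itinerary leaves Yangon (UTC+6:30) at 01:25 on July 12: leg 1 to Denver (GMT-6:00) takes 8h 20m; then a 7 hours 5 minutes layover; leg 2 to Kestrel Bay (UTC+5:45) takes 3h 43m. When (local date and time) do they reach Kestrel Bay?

19:48 on July 12

Convert departure to UTC: 01:25 − 6:30 = 18:55 UTC on Jul 11.
Add 8 hours 20 minutes leg 1 → 03:15 UTC (Jul 12).
Add 7 hours 5 minutes layover in Denver → 10:20 UTC.
Add 3 hours 43 minutes leg 2 → 14:03 UTC.
Kestrel Bay is UTC+5:45, so local arrival = 14:03 + 5:45 = 19:48 on Jul 12.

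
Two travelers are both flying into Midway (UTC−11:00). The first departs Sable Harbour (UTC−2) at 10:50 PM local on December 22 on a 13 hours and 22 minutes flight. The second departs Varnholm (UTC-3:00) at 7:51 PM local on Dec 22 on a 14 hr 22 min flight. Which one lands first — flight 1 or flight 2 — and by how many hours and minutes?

the second, by 59 minutes

Flight 1 in UTC: 10:50 PM + 2:00 = 12:50 AM on Dec 23.
+13 hours 22 minutes → arrive 2:12 PM UTC on Dec 23.
Flight 2 in UTC: 7:51 PM + 3:00 = 10:51 PM on Dec 22.
+14 hours and 22 minutes → arrive 1:13 PM UTC on Dec 23.
Flight 2 lands earlier by 59 minutes.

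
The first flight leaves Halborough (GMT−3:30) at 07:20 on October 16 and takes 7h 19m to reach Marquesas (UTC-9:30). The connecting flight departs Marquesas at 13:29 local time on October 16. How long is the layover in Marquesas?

Convert departure to UTC: 07:20 + 3:30 = 10:50 UTC on Oct 16.
Add 7 hours and 19 minutes flight time → 18:09 UTC.
Marquesas is UTC−9:30, so local arrival = 18:09 − 9:30 = 08:39 on Oct 16.
Layover = 13:29 − 08:39 = 4 hours 50 minutes.

4 hours 50 minutes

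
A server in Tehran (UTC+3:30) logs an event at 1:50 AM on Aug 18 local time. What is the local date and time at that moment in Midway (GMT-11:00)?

11:20 AM on August 17

In UTC: 1:50 AM − 3:30 = 10:20 PM on Aug 17.
Midway is UTC−11:00: 10:20 PM − 11:00 = 11:20 AM on Aug 17.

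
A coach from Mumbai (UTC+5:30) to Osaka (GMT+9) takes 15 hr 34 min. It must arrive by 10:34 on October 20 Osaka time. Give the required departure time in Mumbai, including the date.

15:30 on Oct 19

Target arrival in UTC: 10:34 − 9:00 = 01:34 on Oct 20.
Subtract 15 hours 34 minutes → departure 10:00 UTC on Oct 19.
Mumbai is UTC+5:30: 10:00 + 5:30 = 15:30 on Oct 19.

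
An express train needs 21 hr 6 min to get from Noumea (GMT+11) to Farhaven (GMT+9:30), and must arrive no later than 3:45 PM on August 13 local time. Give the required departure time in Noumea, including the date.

Target arrival in UTC: 3:45 PM − 9:30 = 6:15 AM on Aug 13.
Subtract 21 hours and 6 minutes → departure 9:09 AM UTC on Aug 12.
Noumea is UTC+11:00: 9:09 AM + 11:00 = 8:09 PM on Aug 12.

8:09 PM on Aug 12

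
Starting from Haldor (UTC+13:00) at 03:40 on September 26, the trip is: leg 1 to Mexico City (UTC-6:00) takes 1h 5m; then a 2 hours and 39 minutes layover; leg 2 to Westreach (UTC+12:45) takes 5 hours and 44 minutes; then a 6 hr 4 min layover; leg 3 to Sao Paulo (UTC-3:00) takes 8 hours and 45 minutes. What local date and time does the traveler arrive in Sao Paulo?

Convert departure to UTC: 03:40 − 13:00 = 14:40 UTC on Sep 25.
Add 1 hour and 5 minutes leg 1 → 15:45 UTC.
Add 2 hours and 39 minutes layover in Mexico City → 18:24 UTC.
Add 5 hours and 44 minutes leg 2 → 00:08 UTC (Sep 26).
Add 6 hours and 4 minutes layover in Westreach → 06:12 UTC.
Add 8 hours and 45 minutes leg 3 → 14:57 UTC.
Sao Paulo is UTC−3:00, so local arrival = 14:57 − 3:00 = 11:57 on Sep 26.

11:57 on September 26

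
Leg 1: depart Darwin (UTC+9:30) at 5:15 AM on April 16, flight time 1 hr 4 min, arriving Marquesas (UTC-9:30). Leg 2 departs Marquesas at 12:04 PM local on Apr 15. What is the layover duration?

45 minutes

Convert departure to UTC: 5:15 AM − 9:30 = 7:45 PM UTC on Apr 15.
Add 1 hour 4 minutes flight time → 8:49 PM UTC.
Marquesas is UTC−9:30, so local arrival = 8:49 PM − 9:30 = 11:19 AM on Apr 15.
Layover = 12:04 PM − 11:19 AM = 45 minutes.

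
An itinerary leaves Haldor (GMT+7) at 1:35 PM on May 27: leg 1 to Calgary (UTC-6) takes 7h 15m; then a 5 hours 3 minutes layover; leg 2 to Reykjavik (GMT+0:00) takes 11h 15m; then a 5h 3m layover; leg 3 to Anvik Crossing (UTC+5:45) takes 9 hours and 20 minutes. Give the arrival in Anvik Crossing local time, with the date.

2:16 AM on May 29

Convert departure to UTC: 1:35 PM − 7:00 = 6:35 AM UTC on May 27.
Add 7 hours and 15 minutes leg 1 → 1:50 PM UTC.
Add 5 hours 3 minutes layover in Calgary → 6:53 PM UTC.
Add 11 hours and 15 minutes leg 2 → 6:08 AM UTC (May 28).
Add 5 hours and 3 minutes layover in Reykjavik → 11:11 AM UTC.
Add 9 hours 20 minutes leg 3 → 8:31 PM UTC.
Anvik Crossing is UTC+5:45, so local arrival = 8:31 PM + 5:45 = 2:16 AM on May 29.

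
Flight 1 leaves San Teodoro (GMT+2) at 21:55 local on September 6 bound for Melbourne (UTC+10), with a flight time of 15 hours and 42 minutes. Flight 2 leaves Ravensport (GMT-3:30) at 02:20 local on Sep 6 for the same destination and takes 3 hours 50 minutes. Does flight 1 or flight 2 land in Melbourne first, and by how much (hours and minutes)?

the second, by 25 hours 57 minutes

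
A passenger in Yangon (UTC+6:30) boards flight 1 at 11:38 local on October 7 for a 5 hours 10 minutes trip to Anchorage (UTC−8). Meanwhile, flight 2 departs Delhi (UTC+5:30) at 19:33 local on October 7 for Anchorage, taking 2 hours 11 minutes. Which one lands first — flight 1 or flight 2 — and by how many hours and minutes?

Flight 1 in UTC: 11:38 − 6:30 = 05:08 on Oct 7.
+5 hours and 10 minutes → arrive 10:18 UTC on Oct 7.
Flight 2 in UTC: 19:33 − 5:30 = 14:03 on Oct 7.
+2 hours 11 minutes → arrive 16:14 UTC on Oct 7.
Flight 1 lands earlier by 5 hours 56 minutes.

the first, by 5 hours 56 minutes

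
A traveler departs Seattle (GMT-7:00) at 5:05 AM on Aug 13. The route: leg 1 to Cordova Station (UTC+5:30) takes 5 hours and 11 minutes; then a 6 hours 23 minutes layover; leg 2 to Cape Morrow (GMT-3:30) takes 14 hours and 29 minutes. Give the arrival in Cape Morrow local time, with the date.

Convert departure to UTC: 5:05 AM + 7:00 = 12:05 PM UTC on Aug 13.
Add 5 hours and 11 minutes leg 1 → 5:16 PM UTC.
Add 6 hours 23 minutes layover in Cordova Station → 11:39 PM UTC.
Add 14 hours 29 minutes leg 2 → 2:08 PM UTC (Aug 14).
Cape Morrow is UTC−3:30, so local arrival = 2:08 PM − 3:30 = 10:38 AM on Aug 14.

10:38 AM on August 14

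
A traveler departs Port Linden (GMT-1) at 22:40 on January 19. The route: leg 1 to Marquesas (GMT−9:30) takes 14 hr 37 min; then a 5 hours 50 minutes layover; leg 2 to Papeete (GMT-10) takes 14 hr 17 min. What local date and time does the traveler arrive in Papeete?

00:24 on Jan 21

Convert departure to UTC: 22:40 + 1:00 = 23:40 UTC on Jan 19.
Add 14 hours 37 minutes leg 1 → 14:17 UTC (Jan 20).
Add 5 hours and 50 minutes layover in Marquesas → 20:07 UTC.
Add 14 hours 17 minutes leg 2 → 10:24 UTC (Jan 21).
Papeete is UTC−10:00, so local arrival = 10:24 − 10:00 = 00:24 on Jan 21.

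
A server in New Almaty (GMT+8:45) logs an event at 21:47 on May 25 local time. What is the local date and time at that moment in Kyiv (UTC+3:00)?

In UTC: 21:47 − 8:45 = 13:02 on May 25.
Kyiv is UTC+3:00: 13:02 + 3:00 = 16:02 on May 25.

16:02 on May 25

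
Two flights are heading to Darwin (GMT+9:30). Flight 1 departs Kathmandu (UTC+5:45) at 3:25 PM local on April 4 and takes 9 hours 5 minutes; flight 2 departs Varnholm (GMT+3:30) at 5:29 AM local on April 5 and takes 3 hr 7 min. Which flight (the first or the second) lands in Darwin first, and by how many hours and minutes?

the first, by 10 hours 21 minutes

Flight 1 in UTC: 3:25 PM − 5:45 = 9:40 AM on Apr 4.
+9 hours 5 minutes → arrive 6:45 PM UTC on Apr 4.
Flight 2 in UTC: 5:29 AM − 3:30 = 1:59 AM on Apr 5.
+3 hours 7 minutes → arrive 5:06 AM UTC on Apr 5.
Flight 1 lands earlier by 10 hours 21 minutes.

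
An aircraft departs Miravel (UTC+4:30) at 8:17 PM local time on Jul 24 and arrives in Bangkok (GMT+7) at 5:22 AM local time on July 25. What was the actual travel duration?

Departure in UTC: 8:17 PM − 4:30 = 3:47 PM on Jul 24.
Arrival in UTC: 5:22 AM − 7:00 = 10:22 PM on Jul 24.
Elapsed = 10:22 PM − 3:47 PM = 6 hours 35 minutes.

6 hours 35 minutes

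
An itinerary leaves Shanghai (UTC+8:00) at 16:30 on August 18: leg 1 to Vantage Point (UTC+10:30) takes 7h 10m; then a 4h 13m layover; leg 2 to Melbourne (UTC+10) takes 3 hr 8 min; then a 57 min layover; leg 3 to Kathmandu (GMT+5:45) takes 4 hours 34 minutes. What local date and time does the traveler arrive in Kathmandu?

Convert departure to UTC: 16:30 − 8:00 = 08:30 UTC on Aug 18.
Add 7 hours 10 minutes leg 1 → 15:40 UTC.
Add 4 hours and 13 minutes layover in Vantage Point → 19:53 UTC.
Add 3 hours 8 minutes leg 2 → 23:01 UTC.
Add 57 minutes layover in Melbourne → 23:58 UTC.
Add 4 hours and 34 minutes leg 3 → 04:32 UTC (Aug 19).
Kathmandu is UTC+5:45, so local arrival = 04:32 + 5:45 = 10:17 on Aug 19.

10:17 on Aug 19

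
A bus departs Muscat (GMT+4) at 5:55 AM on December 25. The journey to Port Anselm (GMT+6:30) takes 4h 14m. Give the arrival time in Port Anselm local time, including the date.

12:39 PM on Dec 25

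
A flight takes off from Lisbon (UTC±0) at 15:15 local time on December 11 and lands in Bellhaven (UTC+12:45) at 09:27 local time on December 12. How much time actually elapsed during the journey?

5 hours 27 minutes

Departure is already UTC: 15:15 on Dec 11.
Arrival in UTC: 09:27 − 12:45 = 20:42 on Dec 11.
Elapsed = 20:42 − 15:15 = 5 hours 27 minutes.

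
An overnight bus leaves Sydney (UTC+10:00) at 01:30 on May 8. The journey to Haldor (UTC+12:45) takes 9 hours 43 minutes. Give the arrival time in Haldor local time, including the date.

13:58 on May 8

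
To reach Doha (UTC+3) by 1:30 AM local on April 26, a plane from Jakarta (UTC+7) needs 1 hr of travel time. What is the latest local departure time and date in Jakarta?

4:30 AM on April 26

Target arrival in UTC: 1:30 AM − 3:00 = 10:30 PM on Apr 25.
Subtract 1 hour → departure 9:30 PM UTC on Apr 25.
Jakarta is UTC+7:00: 9:30 PM + 7:00 = 4:30 AM on Apr 26.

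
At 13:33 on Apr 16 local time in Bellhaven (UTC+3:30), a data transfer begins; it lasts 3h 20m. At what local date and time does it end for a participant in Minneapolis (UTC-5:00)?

08:23 on Apr 16

Convert start to UTC: 13:33 − 3:30 = 10:03 UTC on Apr 16.
Add 3 hours 20 minutes duration → 13:23 UTC.
Minneapolis is UTC−5:00, so local end time = 13:23 − 5:00 = 08:23 on Apr 16.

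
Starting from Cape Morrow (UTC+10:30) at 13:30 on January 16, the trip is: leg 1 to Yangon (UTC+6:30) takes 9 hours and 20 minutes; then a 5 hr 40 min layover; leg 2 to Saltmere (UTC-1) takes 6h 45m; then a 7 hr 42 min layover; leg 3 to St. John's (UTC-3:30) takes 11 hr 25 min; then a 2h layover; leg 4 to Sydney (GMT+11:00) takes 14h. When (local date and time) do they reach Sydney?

Convert departure to UTC: 13:30 − 10:30 = 03:00 UTC on Jan 16.
Add 9 hours and 20 minutes leg 1 → 12:20 UTC.
Add 5 hours 40 minutes layover in Yangon → 18:00 UTC.
Add 6 hours 45 minutes leg 2 → 00:45 UTC (Jan 17).
Add 7 hours and 42 minutes layover in Saltmere → 08:27 UTC.
Add 11 hours and 25 minutes leg 3 → 19:52 UTC.
Add 2 hours layover in St. John's → 21:52 UTC.
Add 14 hours leg 4 → 11:52 UTC (Jan 18).
Sydney is UTC+11:00, so local arrival = 11:52 + 11:00 = 22:52 on Jan 18.

22:52 on Jan 18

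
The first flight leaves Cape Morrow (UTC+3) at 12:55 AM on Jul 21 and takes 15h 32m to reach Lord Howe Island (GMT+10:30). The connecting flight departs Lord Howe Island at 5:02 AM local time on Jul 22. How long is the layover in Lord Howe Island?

5 hours 5 minutes

Convert departure to UTC: 12:55 AM − 3:00 = 9:55 PM UTC on Jul 20.
Add 15 hours 32 minutes flight time → 1:27 PM UTC (Jul 21).
Lord Howe Island is UTC+10:30, so local arrival = 1:27 PM + 10:30 = 11:57 PM on Jul 21.
Layover = 5:02 AM − 11:57 PM (+1 day) = 5 hours 5 minutes.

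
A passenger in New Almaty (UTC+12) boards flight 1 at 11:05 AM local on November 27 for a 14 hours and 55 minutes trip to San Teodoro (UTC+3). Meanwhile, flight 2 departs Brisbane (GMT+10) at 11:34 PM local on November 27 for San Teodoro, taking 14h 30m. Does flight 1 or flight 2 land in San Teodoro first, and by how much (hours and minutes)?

Flight 1 in UTC: 11:05 AM − 12:00 = 11:05 PM on Nov 26.
+14 hours 55 minutes → arrive 2:00 PM UTC on Nov 27.
Flight 2 in UTC: 11:34 PM − 10:00 = 1:34 PM on Nov 27.
+14 hours 30 minutes → arrive 4:04 AM UTC on Nov 28.
Flight 1 lands earlier by 14 hours 4 minutes.

the first, by 14 hours 4 minutes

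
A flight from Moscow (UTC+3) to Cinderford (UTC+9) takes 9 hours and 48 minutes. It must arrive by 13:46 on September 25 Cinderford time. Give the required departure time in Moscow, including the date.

21:58 on September 24

Target arrival in UTC: 13:46 − 9:00 = 04:46 on Sep 25.
Subtract 9 hours and 48 minutes → departure 18:58 UTC on Sep 24.
Moscow is UTC+3:00: 18:58 + 3:00 = 21:58 on Sep 24.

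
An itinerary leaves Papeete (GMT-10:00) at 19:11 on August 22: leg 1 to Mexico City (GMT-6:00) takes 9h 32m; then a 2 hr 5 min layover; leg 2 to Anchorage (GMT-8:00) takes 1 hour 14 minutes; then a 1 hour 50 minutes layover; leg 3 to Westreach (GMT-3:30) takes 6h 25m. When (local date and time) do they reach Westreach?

Convert departure to UTC: 19:11 + 10:00 = 05:11 UTC on Aug 23.
Add 9 hours 32 minutes leg 1 → 14:43 UTC.
Add 2 hours and 5 minutes layover in Mexico City → 16:48 UTC.
Add 1 hour and 14 minutes leg 2 → 18:02 UTC.
Add 1 hour 50 minutes layover in Anchorage → 19:52 UTC.
Add 6 hours and 25 minutes leg 3 → 02:17 UTC (Aug 24).
Westreach is UTC−3:30, so local arrival = 02:17 − 3:30 = 22:47 on Aug 23.

22:47 on August 23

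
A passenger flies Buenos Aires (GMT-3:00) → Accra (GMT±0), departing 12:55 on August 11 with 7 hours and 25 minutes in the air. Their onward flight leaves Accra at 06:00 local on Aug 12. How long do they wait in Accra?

Convert departure to UTC: 12:55 + 3:00 = 15:55 UTC on Aug 11.
Add 7 hours and 25 minutes flight time → 23:20 UTC.
Accra is UTC+0, so local arrival is the same: 23:20 on Aug 11.
Layover = 06:00 − 23:20 (+1 day) = 6 hours 40 minutes.

6 hours 40 minutes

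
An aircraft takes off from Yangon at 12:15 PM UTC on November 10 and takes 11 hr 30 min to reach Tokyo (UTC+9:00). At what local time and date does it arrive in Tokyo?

8:45 AM on November 11

Departure is given in UTC: 12:15 PM on Nov 10.
Add 11 hours 30 minutes → 11:45 PM UTC.
Tokyo is UTC+9:00: 11:45 PM + 9:00 = 8:45 AM on Nov 11.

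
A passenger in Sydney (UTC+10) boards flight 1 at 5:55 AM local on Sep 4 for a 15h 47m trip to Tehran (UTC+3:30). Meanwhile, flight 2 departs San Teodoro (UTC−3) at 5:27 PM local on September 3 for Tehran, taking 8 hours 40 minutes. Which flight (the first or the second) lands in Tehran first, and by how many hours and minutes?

the second, by 6 hours 35 minutes

Flight 1 in UTC: 5:55 AM − 10:00 = 7:55 PM on Sep 3.
+15 hours and 47 minutes → arrive 11:42 AM UTC on Sep 4.
Flight 2 in UTC: 5:27 PM + 3:00 = 8:27 PM on Sep 3.
+8 hours 40 minutes → arrive 5:07 AM UTC on Sep 4.
Flight 2 lands earlier by 6 hours 35 minutes.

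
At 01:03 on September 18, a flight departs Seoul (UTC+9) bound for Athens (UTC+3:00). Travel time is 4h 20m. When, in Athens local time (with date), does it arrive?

Convert departure to UTC: 01:03 − 9:00 = 16:03 UTC on Sep 17.
Add 4 hours 20 minutes travel time → 20:23 UTC.
Athens is UTC+3:00, so local arrival = 20:23 + 3:00 = 23:23 on Sep 17.

23:23 on September 17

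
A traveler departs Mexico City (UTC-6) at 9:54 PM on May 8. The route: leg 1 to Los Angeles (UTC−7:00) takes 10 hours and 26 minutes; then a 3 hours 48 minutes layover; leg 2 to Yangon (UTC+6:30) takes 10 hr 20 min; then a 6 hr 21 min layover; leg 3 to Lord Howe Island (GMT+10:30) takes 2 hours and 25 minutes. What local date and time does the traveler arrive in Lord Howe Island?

11:44 PM on May 10

Convert departure to UTC: 9:54 PM + 6:00 = 3:54 AM UTC on May 9.
Add 10 hours and 26 minutes leg 1 → 2:20 PM UTC.
Add 3 hours 48 minutes layover in Los Angeles → 6:08 PM UTC.
Add 10 hours and 20 minutes leg 2 → 4:28 AM UTC (May 10).
Add 6 hours 21 minutes layover in Yangon → 10:49 AM UTC.
Add 2 hours 25 minutes leg 3 → 1:14 PM UTC.
Lord Howe Island is UTC+10:30, so local arrival = 1:14 PM + 10:30 = 11:44 PM on May 10.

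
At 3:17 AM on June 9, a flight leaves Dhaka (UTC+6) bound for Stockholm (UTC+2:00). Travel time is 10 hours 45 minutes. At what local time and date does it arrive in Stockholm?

10:02 AM on June 9

Stockholm is 4:00 behind Dhaka.
After 10 hours 45 minutes it is 2:02 PM in Dhaka.
Shift by the zone difference: 2:02 PM − 4:00 = 10:02 AM on Jun 9 in Stockholm.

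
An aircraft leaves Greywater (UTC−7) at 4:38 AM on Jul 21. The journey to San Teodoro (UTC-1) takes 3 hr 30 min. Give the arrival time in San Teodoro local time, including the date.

Convert departure to UTC: 4:38 AM + 7:00 = 11:38 AM UTC on Jul 21.
Add 3 hours and 30 minutes travel time → 3:08 PM UTC.
San Teodoro is UTC−1:00, so local arrival = 3:08 PM − 1:00 = 2:08 PM on Jul 21.

2:08 PM on Jul 21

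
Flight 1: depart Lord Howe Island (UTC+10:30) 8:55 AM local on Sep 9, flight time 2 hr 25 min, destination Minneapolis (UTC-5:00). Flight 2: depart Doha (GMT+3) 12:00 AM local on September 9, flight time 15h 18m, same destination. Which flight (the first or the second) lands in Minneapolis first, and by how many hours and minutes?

Flight 1 in UTC: 8:55 AM − 10:30 = 10:25 PM on Sep 8.
+2 hours 25 minutes → arrive 12:50 AM UTC on Sep 9.
Flight 2 in UTC: 12:00 AM − 3:00 = 9:00 PM on Sep 8.
+15 hours and 18 minutes → arrive 12:18 PM UTC on Sep 9.
Flight 1 lands earlier by 11 hours 28 minutes.

the first, by 11 hours 28 minutes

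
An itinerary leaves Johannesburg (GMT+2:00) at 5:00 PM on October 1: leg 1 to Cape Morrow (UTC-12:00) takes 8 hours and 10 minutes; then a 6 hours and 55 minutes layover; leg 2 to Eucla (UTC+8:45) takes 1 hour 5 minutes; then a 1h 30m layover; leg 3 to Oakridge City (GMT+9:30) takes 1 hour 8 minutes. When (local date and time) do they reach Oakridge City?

Convert departure to UTC: 5:00 PM − 2:00 = 3:00 PM UTC on Oct 1.
Add 8 hours and 10 minutes leg 1 → 11:10 PM UTC.
Add 6 hours 55 minutes layover in Cape Morrow → 6:05 AM UTC (Oct 2).
Add 1 hour 5 minutes leg 2 → 7:10 AM UTC.
Add 1 hour 30 minutes layover in Eucla → 8:40 AM UTC.
Add 1 hour and 8 minutes leg 3 → 9:48 AM UTC.
Oakridge City is UTC+9:30, so local arrival = 9:48 AM + 9:30 = 7:18 PM on Oct 2.

7:18 PM on October 2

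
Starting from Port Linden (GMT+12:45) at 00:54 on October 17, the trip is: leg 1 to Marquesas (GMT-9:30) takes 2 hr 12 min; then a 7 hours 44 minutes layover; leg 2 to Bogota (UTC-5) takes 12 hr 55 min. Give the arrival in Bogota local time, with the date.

06:00 on Oct 17

Convert departure to UTC: 00:54 − 12:45 = 12:09 UTC on Oct 16.
Add 2 hours 12 minutes leg 1 → 14:21 UTC.
Add 7 hours 44 minutes layover in Marquesas → 22:05 UTC.
Add 12 hours and 55 minutes leg 2 → 11:00 UTC (Oct 17).
Bogota is UTC−5:00, so local arrival = 11:00 − 5:00 = 06:00 on Oct 17.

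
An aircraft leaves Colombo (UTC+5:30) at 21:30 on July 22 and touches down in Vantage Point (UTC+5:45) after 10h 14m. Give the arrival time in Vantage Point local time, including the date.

07:59 on July 23

Vantage Point is 0:15 ahead of Colombo.
After 10 hours 14 minutes it is 07:44 (Jul 23) in Colombo.
Shift by the zone difference: 07:44 + 0:15 = 07:59 on Jul 23 in Vantage Point.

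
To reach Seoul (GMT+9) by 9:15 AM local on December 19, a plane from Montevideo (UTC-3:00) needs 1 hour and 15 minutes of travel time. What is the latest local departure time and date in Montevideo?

8:00 PM on December 18

Target arrival in UTC: 9:15 AM − 9:00 = 12:15 AM on Dec 19.
Subtract 1 hour 15 minutes → departure 11:00 PM UTC on Dec 18.
Montevideo is UTC−3:00: 11:00 PM − 3:00 = 8:00 PM on Dec 18.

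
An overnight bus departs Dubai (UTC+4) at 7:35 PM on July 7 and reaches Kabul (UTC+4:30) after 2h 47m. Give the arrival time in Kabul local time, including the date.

10:52 PM on July 7

Convert departure to UTC: 7:35 PM − 4:00 = 3:35 PM UTC on Jul 7.
Add 2 hours and 47 minutes travel time → 6:22 PM UTC.
Kabul is UTC+4:30, so local arrival = 6:22 PM + 4:30 = 10:52 PM on Jul 7.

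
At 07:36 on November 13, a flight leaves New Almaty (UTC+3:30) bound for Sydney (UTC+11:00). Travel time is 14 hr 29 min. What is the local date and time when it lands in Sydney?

05:35 on November 14

Convert departure to UTC: 07:36 − 3:30 = 04:06 UTC on Nov 13.
Add 14 hours 29 minutes travel time → 18:35 UTC.
Sydney is UTC+11:00, so local arrival = 18:35 + 11:00 = 05:35 on Nov 14.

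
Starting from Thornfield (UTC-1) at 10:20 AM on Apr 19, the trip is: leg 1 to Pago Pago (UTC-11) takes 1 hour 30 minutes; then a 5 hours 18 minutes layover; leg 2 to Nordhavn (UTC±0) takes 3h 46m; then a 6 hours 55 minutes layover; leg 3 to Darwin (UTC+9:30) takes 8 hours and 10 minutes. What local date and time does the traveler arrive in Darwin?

10:29 PM on April 20

Convert departure to UTC: 10:20 AM + 1:00 = 11:20 AM UTC on Apr 19.
Add 1 hour and 30 minutes leg 1 → 12:50 PM UTC.
Add 5 hours and 18 minutes layover in Pago Pago → 6:08 PM UTC.
Add 3 hours 46 minutes leg 2 → 9:54 PM UTC.
Add 6 hours and 55 minutes layover in Nordhavn → 4:49 AM UTC (Apr 20).
Add 8 hours and 10 minutes leg 3 → 12:59 PM UTC.
Darwin is UTC+9:30, so local arrival = 12:59 PM + 9:30 = 10:29 PM on Apr 20.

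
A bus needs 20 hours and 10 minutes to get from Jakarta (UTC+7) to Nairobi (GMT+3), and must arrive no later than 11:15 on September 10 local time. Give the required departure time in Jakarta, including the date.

Target arrival in UTC: 11:15 − 3:00 = 08:15 on Sep 10.
Subtract 20 hours and 10 minutes → departure 12:05 UTC on Sep 9.
Jakarta is UTC+7:00: 12:05 + 7:00 = 19:05 on Sep 9.

19:05 on Sep 9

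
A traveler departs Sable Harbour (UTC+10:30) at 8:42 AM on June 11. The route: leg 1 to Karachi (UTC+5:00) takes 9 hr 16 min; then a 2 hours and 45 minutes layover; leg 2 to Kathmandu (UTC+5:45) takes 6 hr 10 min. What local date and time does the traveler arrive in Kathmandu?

10:08 PM on June 11

Convert departure to UTC: 8:42 AM − 10:30 = 10:12 PM UTC on Jun 10.
Add 9 hours 16 minutes leg 1 → 7:28 AM UTC (Jun 11).
Add 2 hours 45 minutes layover in Karachi → 10:13 AM UTC.
Add 6 hours 10 minutes leg 2 → 4:23 PM UTC.
Kathmandu is UTC+5:45, so local arrival = 4:23 PM + 5:45 = 10:08 PM on Jun 11.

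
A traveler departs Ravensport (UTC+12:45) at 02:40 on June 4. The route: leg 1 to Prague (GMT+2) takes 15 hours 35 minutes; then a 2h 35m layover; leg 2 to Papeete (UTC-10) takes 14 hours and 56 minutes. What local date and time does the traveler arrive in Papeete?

Convert departure to UTC: 02:40 − 12:45 = 13:55 UTC on Jun 3.
Add 15 hours 35 minutes leg 1 → 05:30 UTC (Jun 4).
Add 2 hours and 35 minutes layover in Prague → 08:05 UTC.
Add 14 hours and 56 minutes leg 2 → 23:01 UTC.
Papeete is UTC−10:00, so local arrival = 23:01 − 10:00 = 13:01 on Jun 4.

13:01 on June 4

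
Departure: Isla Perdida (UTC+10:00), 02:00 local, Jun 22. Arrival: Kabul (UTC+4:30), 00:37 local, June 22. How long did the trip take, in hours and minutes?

4 hours 7 minutes

Departure in UTC: 02:00 − 10:00 = 16:00 on Jun 21.
Arrival in UTC: 00:37 − 4:30 = 20:07 on Jun 21.
Elapsed = 20:07 − 16:00 = 4 hours 7 minutes.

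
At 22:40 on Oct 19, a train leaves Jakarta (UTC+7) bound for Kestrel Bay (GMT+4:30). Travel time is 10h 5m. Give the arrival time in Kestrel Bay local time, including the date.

06:15 on October 20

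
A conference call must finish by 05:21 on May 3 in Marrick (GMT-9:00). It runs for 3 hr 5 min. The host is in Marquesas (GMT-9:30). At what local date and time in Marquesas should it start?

Target end time in UTC: 05:21 + 9:00 = 14:21 on May 3.
Subtract 3 hours and 5 minutes → start 11:16 UTC on May 3.
Marquesas is UTC−9:30: 11:16 − 9:30 = 01:46 on May 3.

01:46 on May 3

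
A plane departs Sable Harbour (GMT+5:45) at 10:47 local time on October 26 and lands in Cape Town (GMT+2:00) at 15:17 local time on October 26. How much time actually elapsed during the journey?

8 hours 15 minutes

Cape Town is 3:45 behind Sable Harbour.
Clock-face elapsed time (ignoring zones) is 4 hours 30 minutes.
Actual elapsed = 4 hours 30 minutes + 3:45 = 8 hours 15 minutes.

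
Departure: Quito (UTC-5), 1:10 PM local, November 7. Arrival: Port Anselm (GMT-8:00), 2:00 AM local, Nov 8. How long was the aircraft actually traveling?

Port Anselm is 3:00 behind Quito.
Clock-face elapsed time (ignoring zones) is 12 hours 50 minutes.
Actual elapsed = 12 hours 50 minutes + 3:00 = 15 hours 50 minutes.

15 hours 50 minutes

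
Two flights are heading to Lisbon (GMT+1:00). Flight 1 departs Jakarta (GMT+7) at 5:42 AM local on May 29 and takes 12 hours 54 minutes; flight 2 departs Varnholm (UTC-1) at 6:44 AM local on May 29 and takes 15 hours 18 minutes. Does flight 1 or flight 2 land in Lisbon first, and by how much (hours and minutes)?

the first, by 11 hours 26 minutes

Flight 1 in UTC: 5:42 AM − 7:00 = 10:42 PM on May 28.
+12 hours and 54 minutes → arrive 11:36 AM UTC on May 29.
Flight 2 in UTC: 6:44 AM + 1:00 = 7:44 AM on May 29.
+15 hours 18 minutes → arrive 11:02 PM UTC on May 29.
Flight 1 lands earlier by 11 hours 26 minutes.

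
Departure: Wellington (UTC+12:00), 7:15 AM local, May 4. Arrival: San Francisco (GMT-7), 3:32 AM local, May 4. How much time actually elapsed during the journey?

15 hours 17 minutes

Departure in UTC: 7:15 AM − 12:00 = 7:15 PM on May 3.
Arrival in UTC: 3:32 AM + 7:00 = 10:32 AM on May 4.
Elapsed = 10:32 AM − 7:15 PM (+1 day) = 15 hours 17 minutes.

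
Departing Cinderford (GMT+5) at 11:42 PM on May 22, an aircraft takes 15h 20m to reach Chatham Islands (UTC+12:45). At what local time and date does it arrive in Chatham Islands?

Convert departure to UTC: 11:42 PM − 5:00 = 6:42 PM UTC on May 22.
Add 15 hours 20 minutes travel time → 10:02 AM UTC (May 23).
Chatham Islands is UTC+12:45, so local arrival = 10:02 AM + 12:45 = 10:47 PM on May 23.

10:47 PM on May 23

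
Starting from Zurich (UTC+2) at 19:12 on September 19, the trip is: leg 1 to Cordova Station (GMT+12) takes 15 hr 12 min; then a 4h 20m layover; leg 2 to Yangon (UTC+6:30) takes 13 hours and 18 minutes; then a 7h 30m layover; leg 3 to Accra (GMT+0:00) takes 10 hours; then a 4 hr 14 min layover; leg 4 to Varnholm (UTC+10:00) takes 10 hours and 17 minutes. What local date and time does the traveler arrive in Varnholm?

Convert departure to UTC: 19:12 − 2:00 = 17:12 UTC on Sep 19.
Add 15 hours 12 minutes leg 1 → 08:24 UTC (Sep 20).
Add 4 hours and 20 minutes layover in Cordova Station → 12:44 UTC.
Add 13 hours and 18 minutes leg 2 → 02:02 UTC (Sep 21).
Add 7 hours 30 minutes layover in Yangon → 09:32 UTC.
Add 10 hours leg 3 → 19:32 UTC.
Add 4 hours and 14 minutes layover in Accra → 23:46 UTC.
Add 10 hours 17 minutes leg 4 → 10:03 UTC (Sep 22).
Varnholm is UTC+10:00, so local arrival = 10:03 + 10:00 = 20:03 on Sep 22.

20:03 on September 22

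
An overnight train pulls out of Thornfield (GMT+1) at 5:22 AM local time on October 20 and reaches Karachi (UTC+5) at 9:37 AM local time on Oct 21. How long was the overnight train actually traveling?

24 hours 15 minutes

Karachi is 4:00 ahead of Thornfield.
Clock-face elapsed time (ignoring zones) is 28 hours 15 minutes.
Actual elapsed = 28 hours 15 minutes − 4:00 = 24 hours 15 minutes.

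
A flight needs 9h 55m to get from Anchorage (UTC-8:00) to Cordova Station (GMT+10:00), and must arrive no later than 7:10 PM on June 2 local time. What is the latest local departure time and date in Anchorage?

3:15 PM on June 1

Target arrival in UTC: 7:10 PM − 10:00 = 9:10 AM on Jun 2.
Subtract 9 hours and 55 minutes → departure 11:15 PM UTC on Jun 1.
Anchorage is UTC−8:00: 11:15 PM − 8:00 = 3:15 PM on Jun 1.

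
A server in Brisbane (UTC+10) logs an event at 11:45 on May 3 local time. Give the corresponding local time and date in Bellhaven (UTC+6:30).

08:15 on May 3

Bellhaven is 3:30 behind Brisbane.
Shift by the zone difference: 11:45 − 3:30 = 08:15 on May 3 in Bellhaven.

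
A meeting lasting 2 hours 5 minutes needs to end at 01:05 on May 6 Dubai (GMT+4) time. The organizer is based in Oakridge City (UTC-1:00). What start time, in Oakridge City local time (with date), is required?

18:00 on May 5

Target end time in UTC: 01:05 − 4:00 = 21:05 on May 5.
Subtract 2 hours and 5 minutes → start 19:00 UTC on May 5.
Oakridge City is UTC−1:00: 19:00 − 1:00 = 18:00 on May 5.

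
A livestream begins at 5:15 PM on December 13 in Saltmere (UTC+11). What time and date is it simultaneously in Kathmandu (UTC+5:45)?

In UTC: 5:15 PM − 11:00 = 6:15 AM on Dec 13.
Kathmandu is UTC+5:45: 6:15 AM + 5:45 = 12:00 PM on Dec 13.

12:00 PM on December 13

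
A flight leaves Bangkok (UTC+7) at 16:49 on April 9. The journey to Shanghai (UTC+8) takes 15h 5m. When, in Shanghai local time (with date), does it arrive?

Convert departure to UTC: 16:49 − 7:00 = 09:49 UTC on Apr 9.
Add 15 hours 5 minutes travel time → 00:54 UTC (Apr 10).
Shanghai is UTC+8:00, so local arrival = 00:54 + 8:00 = 08:54 on Apr 10.

08:54 on Apr 10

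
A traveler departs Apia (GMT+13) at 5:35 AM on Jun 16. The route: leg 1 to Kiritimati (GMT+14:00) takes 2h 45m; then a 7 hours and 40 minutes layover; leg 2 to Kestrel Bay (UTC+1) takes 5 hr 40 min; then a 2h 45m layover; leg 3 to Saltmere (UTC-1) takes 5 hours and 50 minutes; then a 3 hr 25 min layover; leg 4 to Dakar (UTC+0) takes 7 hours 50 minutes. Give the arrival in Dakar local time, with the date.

Convert departure to UTC: 5:35 AM − 13:00 = 4:35 PM UTC on Jun 15.
Add 2 hours 45 minutes leg 1 → 7:20 PM UTC.
Add 7 hours 40 minutes layover in Kiritimati → 3:00 AM UTC (Jun 16).
Add 5 hours 40 minutes leg 2 → 8:40 AM UTC.
Add 2 hours and 45 minutes layover in Kestrel Bay → 11:25 AM UTC.
Add 5 hours 50 minutes leg 3 → 5:15 PM UTC.
Add 3 hours and 25 minutes layover in Saltmere → 8:40 PM UTC.
Add 7 hours and 50 minutes leg 4 → 4:30 AM UTC (Jun 17).
Dakar is UTC+0, so local arrival is the same: 4:30 AM on Jun 17.

4:30 AM on June 17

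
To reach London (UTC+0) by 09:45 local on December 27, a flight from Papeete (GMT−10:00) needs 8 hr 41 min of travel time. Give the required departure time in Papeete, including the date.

Target arrival is already UTC: 09:45 on Dec 27.
Subtract 8 hours 41 minutes → departure 01:04 UTC on Dec 27.
Papeete is UTC−10:00: 01:04 − 10:00 = 15:04 on Dec 26.

15:04 on December 26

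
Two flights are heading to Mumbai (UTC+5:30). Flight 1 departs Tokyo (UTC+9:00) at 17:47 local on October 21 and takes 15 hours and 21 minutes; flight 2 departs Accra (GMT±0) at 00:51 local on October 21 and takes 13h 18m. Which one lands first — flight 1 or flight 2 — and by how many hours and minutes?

Flight 1 in UTC: 17:47 − 9:00 = 08:47 on Oct 21.
+15 hours 21 minutes → arrive 00:08 UTC on Oct 22.
Flight 2 departs at 00:51 UTC (Oct 21).
+13 hours and 18 minutes → arrive 14:09 UTC on Oct 21.
Flight 2 lands earlier by 9 hours 59 minutes.

the second, by 9 hours 59 minutes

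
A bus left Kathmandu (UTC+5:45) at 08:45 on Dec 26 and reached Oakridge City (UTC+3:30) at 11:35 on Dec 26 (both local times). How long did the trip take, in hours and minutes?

Departure in UTC: 08:45 − 5:45 = 03:00 on Dec 26.
Arrival in UTC: 11:35 − 3:30 = 08:05 on Dec 26.
Elapsed = 08:05 − 03:00 = 5 hours 5 minutes.

5 hours 5 minutes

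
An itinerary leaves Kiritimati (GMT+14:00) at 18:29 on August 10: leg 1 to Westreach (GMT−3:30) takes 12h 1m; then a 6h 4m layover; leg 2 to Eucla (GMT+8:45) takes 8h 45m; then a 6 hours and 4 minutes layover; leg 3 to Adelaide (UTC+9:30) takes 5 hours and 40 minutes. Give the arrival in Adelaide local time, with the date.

Convert departure to UTC: 18:29 − 14:00 = 04:29 UTC on Aug 10.
Add 12 hours and 1 minute leg 1 → 16:30 UTC.
Add 6 hours and 4 minutes layover in Westreach → 22:34 UTC.
Add 8 hours and 45 minutes leg 2 → 07:19 UTC (Aug 11).
Add 6 hours 4 minutes layover in Eucla → 13:23 UTC.
Add 5 hours 40 minutes leg 3 → 19:03 UTC.
Adelaide is UTC+9:30, so local arrival = 19:03 + 9:30 = 04:33 on Aug 12.

04:33 on August 12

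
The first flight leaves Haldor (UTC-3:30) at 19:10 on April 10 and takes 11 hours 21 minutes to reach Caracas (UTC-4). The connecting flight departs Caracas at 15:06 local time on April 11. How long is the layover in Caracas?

Convert departure to UTC: 19:10 + 3:30 = 22:40 UTC on Apr 10.
Add 11 hours and 21 minutes flight time → 10:01 UTC (Apr 11).
Caracas is UTC−4:00, so local arrival = 10:01 − 4:00 = 06:01 on Apr 11.
Layover = 15:06 − 06:01 = 9 hours 5 minutes.

9 hours 5 minutes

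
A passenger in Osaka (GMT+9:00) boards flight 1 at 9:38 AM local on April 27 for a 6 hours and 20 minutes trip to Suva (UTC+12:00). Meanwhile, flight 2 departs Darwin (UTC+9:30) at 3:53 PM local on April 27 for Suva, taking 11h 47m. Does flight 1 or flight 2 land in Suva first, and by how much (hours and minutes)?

the first, by 11 hours 12 minutes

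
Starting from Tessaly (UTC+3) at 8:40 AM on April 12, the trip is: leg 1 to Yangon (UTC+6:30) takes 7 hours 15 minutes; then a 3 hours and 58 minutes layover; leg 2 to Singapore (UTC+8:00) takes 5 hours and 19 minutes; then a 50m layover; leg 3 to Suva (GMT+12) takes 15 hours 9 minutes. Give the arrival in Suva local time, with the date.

Convert departure to UTC: 8:40 AM − 3:00 = 5:40 AM UTC on Apr 12.
Add 7 hours 15 minutes leg 1 → 12:55 PM UTC.
Add 3 hours 58 minutes layover in Yangon → 4:53 PM UTC.
Add 5 hours 19 minutes leg 2 → 10:12 PM UTC.
Add 50 minutes layover in Singapore → 11:02 PM UTC.
Add 15 hours and 9 minutes leg 3 → 2:11 PM UTC (Apr 13).
Suva is UTC+12:00, so local arrival = 2:11 PM + 12:00 = 2:11 AM on Apr 14.

2:11 AM on April 14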